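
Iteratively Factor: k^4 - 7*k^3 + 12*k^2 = (k)*(k^3 - 7*k^2 + 12*k) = k^2*(k^2 - 7*k + 12) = k^2*(k - 3)*(k - 4)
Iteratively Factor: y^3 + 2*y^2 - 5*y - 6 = (y + 3)*(y^2 - y - 2) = (y + 1)*(y + 3)*(y - 2)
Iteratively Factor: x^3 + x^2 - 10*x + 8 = (x - 1)*(x^2 + 2*x - 8) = (x - 1)*(x + 4)*(x - 2)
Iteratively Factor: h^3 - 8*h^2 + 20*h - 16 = (h - 4)*(h^2 - 4*h + 4) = (h - 4)*(h - 2)*(h - 2)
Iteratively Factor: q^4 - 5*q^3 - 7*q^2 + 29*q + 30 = (q + 2)*(q^3 - 7*q^2 + 7*q + 15) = (q - 5)*(q + 2)*(q^2 - 2*q - 3) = (q - 5)*(q - 3)*(q + 2)*(q + 1)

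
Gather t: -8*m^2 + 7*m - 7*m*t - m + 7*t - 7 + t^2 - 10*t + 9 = -8*m^2 + 6*m + t^2 + t*(-7*m - 3) + 2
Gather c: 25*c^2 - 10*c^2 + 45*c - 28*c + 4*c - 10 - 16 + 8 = 15*c^2 + 21*c - 18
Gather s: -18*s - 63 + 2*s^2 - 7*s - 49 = 2*s^2 - 25*s - 112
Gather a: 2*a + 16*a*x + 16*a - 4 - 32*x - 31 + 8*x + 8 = a*(16*x + 18) - 24*x - 27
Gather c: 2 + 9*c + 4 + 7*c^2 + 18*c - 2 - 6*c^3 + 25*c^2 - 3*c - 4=-6*c^3 + 32*c^2 + 24*c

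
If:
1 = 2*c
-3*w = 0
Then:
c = 1/2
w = 0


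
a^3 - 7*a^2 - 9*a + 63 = (a - 7)*(a - 3)*(a + 3)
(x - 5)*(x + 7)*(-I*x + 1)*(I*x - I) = x^4 + x^3 + I*x^3 - 37*x^2 + I*x^2 + 35*x - 37*I*x + 35*I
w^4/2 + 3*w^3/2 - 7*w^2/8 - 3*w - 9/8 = (w/2 + 1/2)*(w - 3/2)*(w + 1/2)*(w + 3)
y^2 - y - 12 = (y - 4)*(y + 3)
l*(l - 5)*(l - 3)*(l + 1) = l^4 - 7*l^3 + 7*l^2 + 15*l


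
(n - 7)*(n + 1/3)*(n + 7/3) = n^3 - 13*n^2/3 - 161*n/9 - 49/9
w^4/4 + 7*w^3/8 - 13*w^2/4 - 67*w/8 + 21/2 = (w/4 + 1)*(w - 3)*(w - 1)*(w + 7/2)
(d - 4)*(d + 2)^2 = d^3 - 12*d - 16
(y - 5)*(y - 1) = y^2 - 6*y + 5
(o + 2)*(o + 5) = o^2 + 7*o + 10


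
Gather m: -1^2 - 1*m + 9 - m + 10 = 18 - 2*m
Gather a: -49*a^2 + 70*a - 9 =-49*a^2 + 70*a - 9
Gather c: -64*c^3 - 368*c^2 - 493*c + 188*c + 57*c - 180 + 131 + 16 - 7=-64*c^3 - 368*c^2 - 248*c - 40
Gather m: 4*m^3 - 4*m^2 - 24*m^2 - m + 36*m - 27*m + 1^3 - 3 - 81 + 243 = 4*m^3 - 28*m^2 + 8*m + 160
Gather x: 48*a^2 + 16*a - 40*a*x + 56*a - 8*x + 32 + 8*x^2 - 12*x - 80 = 48*a^2 + 72*a + 8*x^2 + x*(-40*a - 20) - 48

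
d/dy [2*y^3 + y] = 6*y^2 + 1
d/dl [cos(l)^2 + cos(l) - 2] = -sin(l) - sin(2*l)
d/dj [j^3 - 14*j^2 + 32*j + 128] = 3*j^2 - 28*j + 32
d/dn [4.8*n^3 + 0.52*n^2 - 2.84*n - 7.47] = 14.4*n^2 + 1.04*n - 2.84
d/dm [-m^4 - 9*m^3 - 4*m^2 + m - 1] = -4*m^3 - 27*m^2 - 8*m + 1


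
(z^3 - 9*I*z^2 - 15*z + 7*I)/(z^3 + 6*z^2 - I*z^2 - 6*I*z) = (z^2 - 8*I*z - 7)/(z*(z + 6))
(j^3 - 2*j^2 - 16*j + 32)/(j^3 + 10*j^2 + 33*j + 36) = (j^2 - 6*j + 8)/(j^2 + 6*j + 9)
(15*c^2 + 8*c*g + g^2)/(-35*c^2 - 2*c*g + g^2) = (-3*c - g)/(7*c - g)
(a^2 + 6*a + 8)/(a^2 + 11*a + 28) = (a + 2)/(a + 7)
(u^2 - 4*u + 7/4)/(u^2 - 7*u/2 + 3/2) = (u - 7/2)/(u - 3)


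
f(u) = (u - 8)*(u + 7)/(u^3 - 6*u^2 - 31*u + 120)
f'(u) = (u - 8)*(u + 7)*(-3*u^2 + 12*u + 31)/(u^3 - 6*u^2 - 31*u + 120)^2 + (u - 8)/(u^3 - 6*u^2 - 31*u + 120) + (u + 7)/(u^3 - 6*u^2 - 31*u + 120)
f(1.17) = -0.72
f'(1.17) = -0.37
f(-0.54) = -0.41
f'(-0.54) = -0.09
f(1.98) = -1.26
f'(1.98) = -1.20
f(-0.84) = -0.39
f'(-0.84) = -0.07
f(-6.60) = 0.03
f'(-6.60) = 0.08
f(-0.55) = -0.41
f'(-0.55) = -0.09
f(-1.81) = -0.34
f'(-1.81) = -0.03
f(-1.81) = -0.34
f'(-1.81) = -0.03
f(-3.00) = -0.33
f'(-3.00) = 0.03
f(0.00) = -0.47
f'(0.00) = -0.13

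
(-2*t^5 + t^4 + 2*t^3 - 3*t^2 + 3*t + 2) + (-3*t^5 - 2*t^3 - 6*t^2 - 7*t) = -5*t^5 + t^4 - 9*t^2 - 4*t + 2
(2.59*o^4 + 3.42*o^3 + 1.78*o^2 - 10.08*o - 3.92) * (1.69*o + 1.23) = 4.3771*o^5 + 8.9655*o^4 + 7.2148*o^3 - 14.8458*o^2 - 19.0232*o - 4.8216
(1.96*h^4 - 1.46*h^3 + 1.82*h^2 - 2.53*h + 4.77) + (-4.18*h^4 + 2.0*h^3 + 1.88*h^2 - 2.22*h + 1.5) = -2.22*h^4 + 0.54*h^3 + 3.7*h^2 - 4.75*h + 6.27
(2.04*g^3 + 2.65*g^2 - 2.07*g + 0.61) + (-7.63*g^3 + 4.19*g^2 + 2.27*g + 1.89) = -5.59*g^3 + 6.84*g^2 + 0.2*g + 2.5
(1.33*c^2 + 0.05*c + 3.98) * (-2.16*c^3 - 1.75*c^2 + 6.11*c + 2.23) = -2.8728*c^5 - 2.4355*c^4 - 0.557999999999999*c^3 - 3.6936*c^2 + 24.4293*c + 8.8754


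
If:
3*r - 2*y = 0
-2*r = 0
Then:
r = 0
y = 0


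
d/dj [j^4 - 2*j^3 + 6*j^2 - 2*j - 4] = 4*j^3 - 6*j^2 + 12*j - 2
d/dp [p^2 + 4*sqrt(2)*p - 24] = 2*p + 4*sqrt(2)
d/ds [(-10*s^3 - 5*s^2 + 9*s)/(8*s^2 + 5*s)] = (-80*s^2 - 100*s - 97)/(64*s^2 + 80*s + 25)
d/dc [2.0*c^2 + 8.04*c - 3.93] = 4.0*c + 8.04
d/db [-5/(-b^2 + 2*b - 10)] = 10*(1 - b)/(b^2 - 2*b + 10)^2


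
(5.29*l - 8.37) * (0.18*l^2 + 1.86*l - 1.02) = 0.9522*l^3 + 8.3328*l^2 - 20.964*l + 8.5374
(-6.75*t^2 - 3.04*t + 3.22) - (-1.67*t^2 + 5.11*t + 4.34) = -5.08*t^2 - 8.15*t - 1.12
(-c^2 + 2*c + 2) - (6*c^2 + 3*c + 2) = -7*c^2 - c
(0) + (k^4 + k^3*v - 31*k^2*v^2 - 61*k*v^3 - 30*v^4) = k^4 + k^3*v - 31*k^2*v^2 - 61*k*v^3 - 30*v^4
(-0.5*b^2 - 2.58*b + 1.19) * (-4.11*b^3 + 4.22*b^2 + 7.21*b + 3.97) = 2.055*b^5 + 8.4938*b^4 - 19.3835*b^3 - 15.565*b^2 - 1.6627*b + 4.7243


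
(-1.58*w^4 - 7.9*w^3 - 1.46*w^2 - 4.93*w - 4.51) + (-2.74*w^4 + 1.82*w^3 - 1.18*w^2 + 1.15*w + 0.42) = -4.32*w^4 - 6.08*w^3 - 2.64*w^2 - 3.78*w - 4.09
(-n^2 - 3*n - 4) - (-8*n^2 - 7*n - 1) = 7*n^2 + 4*n - 3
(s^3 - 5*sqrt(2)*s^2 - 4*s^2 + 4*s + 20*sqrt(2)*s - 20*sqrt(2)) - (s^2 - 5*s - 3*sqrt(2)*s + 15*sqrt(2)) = s^3 - 5*sqrt(2)*s^2 - 5*s^2 + 9*s + 23*sqrt(2)*s - 35*sqrt(2)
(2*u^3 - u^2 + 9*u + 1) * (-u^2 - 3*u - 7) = -2*u^5 - 5*u^4 - 20*u^3 - 21*u^2 - 66*u - 7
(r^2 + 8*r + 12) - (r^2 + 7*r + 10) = r + 2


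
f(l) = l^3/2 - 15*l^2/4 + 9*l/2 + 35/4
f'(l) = 3*l^2/2 - 15*l/2 + 9/2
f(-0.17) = 7.87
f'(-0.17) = 5.82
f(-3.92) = -96.63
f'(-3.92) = 56.95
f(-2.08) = -21.33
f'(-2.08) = 26.59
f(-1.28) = -4.20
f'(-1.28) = 16.56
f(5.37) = 2.20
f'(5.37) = 7.48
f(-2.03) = -20.02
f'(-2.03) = 25.91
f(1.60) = 8.40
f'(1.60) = -3.66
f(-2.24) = -25.77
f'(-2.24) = 28.83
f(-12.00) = -1449.25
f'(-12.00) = 310.50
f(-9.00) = -700.00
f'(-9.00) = 193.50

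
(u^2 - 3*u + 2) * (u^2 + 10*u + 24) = u^4 + 7*u^3 - 4*u^2 - 52*u + 48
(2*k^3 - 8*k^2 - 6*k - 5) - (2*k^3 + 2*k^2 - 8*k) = -10*k^2 + 2*k - 5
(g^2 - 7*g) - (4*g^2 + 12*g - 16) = -3*g^2 - 19*g + 16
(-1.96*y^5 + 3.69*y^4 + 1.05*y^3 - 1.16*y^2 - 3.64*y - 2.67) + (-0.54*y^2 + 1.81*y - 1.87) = -1.96*y^5 + 3.69*y^4 + 1.05*y^3 - 1.7*y^2 - 1.83*y - 4.54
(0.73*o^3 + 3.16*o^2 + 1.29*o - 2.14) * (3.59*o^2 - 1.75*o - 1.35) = 2.6207*o^5 + 10.0669*o^4 - 1.8844*o^3 - 14.2061*o^2 + 2.0035*o + 2.889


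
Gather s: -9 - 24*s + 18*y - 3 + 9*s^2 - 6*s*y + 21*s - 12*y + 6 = 9*s^2 + s*(-6*y - 3) + 6*y - 6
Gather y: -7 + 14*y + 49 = 14*y + 42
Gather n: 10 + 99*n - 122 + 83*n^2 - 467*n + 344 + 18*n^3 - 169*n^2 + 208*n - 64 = 18*n^3 - 86*n^2 - 160*n + 168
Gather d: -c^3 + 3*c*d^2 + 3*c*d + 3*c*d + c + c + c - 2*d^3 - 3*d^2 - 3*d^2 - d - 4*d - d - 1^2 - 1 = -c^3 + 3*c - 2*d^3 + d^2*(3*c - 6) + d*(6*c - 6) - 2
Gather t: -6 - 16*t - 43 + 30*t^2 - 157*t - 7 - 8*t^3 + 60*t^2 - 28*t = -8*t^3 + 90*t^2 - 201*t - 56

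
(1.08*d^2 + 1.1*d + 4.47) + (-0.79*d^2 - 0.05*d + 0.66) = 0.29*d^2 + 1.05*d + 5.13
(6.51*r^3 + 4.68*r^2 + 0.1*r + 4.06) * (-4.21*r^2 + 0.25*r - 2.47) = -27.4071*r^5 - 18.0753*r^4 - 15.3307*r^3 - 28.6272*r^2 + 0.768*r - 10.0282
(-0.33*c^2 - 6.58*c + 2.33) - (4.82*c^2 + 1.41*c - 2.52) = -5.15*c^2 - 7.99*c + 4.85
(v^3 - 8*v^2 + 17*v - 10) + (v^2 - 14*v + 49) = v^3 - 7*v^2 + 3*v + 39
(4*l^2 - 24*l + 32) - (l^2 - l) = 3*l^2 - 23*l + 32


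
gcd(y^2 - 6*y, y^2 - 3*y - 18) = y - 6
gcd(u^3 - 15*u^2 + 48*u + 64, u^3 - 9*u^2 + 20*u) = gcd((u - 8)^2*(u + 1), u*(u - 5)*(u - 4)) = 1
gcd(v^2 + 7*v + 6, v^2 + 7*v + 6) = v^2 + 7*v + 6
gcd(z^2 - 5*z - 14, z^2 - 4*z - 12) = z + 2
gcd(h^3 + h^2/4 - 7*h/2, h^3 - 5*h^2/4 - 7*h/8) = h^2 - 7*h/4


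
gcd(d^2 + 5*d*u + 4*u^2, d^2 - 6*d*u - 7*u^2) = d + u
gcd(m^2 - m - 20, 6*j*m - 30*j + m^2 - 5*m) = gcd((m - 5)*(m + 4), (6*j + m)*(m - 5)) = m - 5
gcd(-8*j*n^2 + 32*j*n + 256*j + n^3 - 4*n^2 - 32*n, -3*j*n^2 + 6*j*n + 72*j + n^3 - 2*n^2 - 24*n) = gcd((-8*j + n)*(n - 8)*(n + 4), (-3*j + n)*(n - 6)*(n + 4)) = n + 4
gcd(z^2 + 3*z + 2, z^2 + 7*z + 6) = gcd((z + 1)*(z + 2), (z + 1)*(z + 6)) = z + 1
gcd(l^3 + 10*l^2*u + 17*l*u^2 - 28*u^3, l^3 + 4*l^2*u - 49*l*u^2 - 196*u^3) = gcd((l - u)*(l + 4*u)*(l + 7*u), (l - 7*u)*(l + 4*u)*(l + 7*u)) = l^2 + 11*l*u + 28*u^2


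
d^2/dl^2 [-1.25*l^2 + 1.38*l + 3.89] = -2.50000000000000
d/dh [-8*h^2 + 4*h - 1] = 4 - 16*h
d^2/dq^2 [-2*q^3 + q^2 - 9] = 2 - 12*q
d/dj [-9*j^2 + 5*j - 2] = 5 - 18*j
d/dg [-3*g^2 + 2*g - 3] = 2 - 6*g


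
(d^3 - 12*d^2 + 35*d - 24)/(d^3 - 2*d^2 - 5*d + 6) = (d - 8)/(d + 2)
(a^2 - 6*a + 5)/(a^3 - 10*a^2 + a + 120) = (a - 1)/(a^2 - 5*a - 24)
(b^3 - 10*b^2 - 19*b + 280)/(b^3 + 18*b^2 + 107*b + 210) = (b^2 - 15*b + 56)/(b^2 + 13*b + 42)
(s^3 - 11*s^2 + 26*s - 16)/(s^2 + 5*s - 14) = (s^2 - 9*s + 8)/(s + 7)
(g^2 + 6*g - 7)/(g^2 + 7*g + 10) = (g^2 + 6*g - 7)/(g^2 + 7*g + 10)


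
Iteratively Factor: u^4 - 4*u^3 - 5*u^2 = (u + 1)*(u^3 - 5*u^2) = u*(u + 1)*(u^2 - 5*u) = u^2*(u + 1)*(u - 5)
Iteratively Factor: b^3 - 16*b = (b - 4)*(b^2 + 4*b) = b*(b - 4)*(b + 4)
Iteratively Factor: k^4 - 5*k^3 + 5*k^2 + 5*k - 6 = (k - 3)*(k^3 - 2*k^2 - k + 2) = (k - 3)*(k - 1)*(k^2 - k - 2) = (k - 3)*(k - 1)*(k + 1)*(k - 2)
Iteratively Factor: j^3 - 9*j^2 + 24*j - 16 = (j - 1)*(j^2 - 8*j + 16) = (j - 4)*(j - 1)*(j - 4)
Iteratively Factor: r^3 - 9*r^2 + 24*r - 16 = (r - 4)*(r^2 - 5*r + 4) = (r - 4)^2*(r - 1)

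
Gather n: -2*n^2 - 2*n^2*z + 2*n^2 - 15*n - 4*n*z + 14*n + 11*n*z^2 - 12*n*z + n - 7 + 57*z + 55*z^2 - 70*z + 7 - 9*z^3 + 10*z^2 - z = -2*n^2*z + n*(11*z^2 - 16*z) - 9*z^3 + 65*z^2 - 14*z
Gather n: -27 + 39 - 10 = 2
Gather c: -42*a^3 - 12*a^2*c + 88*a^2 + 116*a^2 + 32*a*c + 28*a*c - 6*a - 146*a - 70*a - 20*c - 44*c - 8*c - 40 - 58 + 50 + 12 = -42*a^3 + 204*a^2 - 222*a + c*(-12*a^2 + 60*a - 72) - 36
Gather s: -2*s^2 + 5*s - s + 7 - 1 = -2*s^2 + 4*s + 6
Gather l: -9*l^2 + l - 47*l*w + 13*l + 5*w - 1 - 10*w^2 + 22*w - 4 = -9*l^2 + l*(14 - 47*w) - 10*w^2 + 27*w - 5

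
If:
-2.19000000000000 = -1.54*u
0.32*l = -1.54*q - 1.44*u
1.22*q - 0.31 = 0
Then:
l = -7.62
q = 0.25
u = 1.42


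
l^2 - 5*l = l*(l - 5)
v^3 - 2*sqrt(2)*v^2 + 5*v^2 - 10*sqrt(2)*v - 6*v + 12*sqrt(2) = (v - 1)*(v + 6)*(v - 2*sqrt(2))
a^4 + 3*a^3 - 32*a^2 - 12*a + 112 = (a - 4)*(a - 2)*(a + 2)*(a + 7)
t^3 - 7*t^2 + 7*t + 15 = (t - 5)*(t - 3)*(t + 1)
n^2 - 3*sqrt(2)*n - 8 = (n - 4*sqrt(2))*(n + sqrt(2))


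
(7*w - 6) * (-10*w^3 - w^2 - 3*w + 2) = -70*w^4 + 53*w^3 - 15*w^2 + 32*w - 12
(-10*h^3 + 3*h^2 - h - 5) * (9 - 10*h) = 100*h^4 - 120*h^3 + 37*h^2 + 41*h - 45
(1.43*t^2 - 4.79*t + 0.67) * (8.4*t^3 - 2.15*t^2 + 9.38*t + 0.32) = 12.012*t^5 - 43.3105*t^4 + 29.3399*t^3 - 45.9131*t^2 + 4.7518*t + 0.2144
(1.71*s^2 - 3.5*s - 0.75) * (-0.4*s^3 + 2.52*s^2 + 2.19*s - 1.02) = -0.684*s^5 + 5.7092*s^4 - 4.7751*s^3 - 11.2992*s^2 + 1.9275*s + 0.765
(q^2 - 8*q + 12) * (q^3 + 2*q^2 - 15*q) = q^5 - 6*q^4 - 19*q^3 + 144*q^2 - 180*q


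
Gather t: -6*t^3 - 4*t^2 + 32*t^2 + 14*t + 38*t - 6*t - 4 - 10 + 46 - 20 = -6*t^3 + 28*t^2 + 46*t + 12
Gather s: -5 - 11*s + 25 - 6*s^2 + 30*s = -6*s^2 + 19*s + 20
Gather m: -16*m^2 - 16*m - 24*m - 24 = -16*m^2 - 40*m - 24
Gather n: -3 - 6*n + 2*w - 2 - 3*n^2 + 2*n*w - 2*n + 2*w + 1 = -3*n^2 + n*(2*w - 8) + 4*w - 4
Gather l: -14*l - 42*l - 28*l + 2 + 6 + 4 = 12 - 84*l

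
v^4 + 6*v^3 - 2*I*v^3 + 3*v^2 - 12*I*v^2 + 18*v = v*(v + 6)*(v - 3*I)*(v + I)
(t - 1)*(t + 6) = t^2 + 5*t - 6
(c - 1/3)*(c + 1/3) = c^2 - 1/9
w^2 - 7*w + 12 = (w - 4)*(w - 3)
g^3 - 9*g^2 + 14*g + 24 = (g - 6)*(g - 4)*(g + 1)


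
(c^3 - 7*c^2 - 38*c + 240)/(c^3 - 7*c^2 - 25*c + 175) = (c^2 - 2*c - 48)/(c^2 - 2*c - 35)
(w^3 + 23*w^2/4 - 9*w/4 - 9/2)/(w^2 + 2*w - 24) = (4*w^2 - w - 3)/(4*(w - 4))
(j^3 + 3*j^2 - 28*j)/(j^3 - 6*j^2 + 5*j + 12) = j*(j + 7)/(j^2 - 2*j - 3)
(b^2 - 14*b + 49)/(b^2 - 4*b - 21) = (b - 7)/(b + 3)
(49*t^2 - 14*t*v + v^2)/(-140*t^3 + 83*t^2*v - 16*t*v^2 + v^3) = (-7*t + v)/(20*t^2 - 9*t*v + v^2)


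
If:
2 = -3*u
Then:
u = -2/3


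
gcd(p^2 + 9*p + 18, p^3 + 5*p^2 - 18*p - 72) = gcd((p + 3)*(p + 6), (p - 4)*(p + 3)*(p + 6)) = p^2 + 9*p + 18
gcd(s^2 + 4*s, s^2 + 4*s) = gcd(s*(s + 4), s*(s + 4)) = s^2 + 4*s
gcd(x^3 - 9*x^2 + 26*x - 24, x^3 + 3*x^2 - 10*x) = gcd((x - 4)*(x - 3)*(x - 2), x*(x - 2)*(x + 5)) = x - 2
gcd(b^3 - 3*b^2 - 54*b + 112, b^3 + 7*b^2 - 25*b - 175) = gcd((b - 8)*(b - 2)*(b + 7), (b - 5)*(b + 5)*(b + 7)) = b + 7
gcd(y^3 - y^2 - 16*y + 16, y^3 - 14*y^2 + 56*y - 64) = y - 4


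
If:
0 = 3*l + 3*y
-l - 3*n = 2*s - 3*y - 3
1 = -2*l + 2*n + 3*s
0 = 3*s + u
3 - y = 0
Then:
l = -3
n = 11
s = -9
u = 27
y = 3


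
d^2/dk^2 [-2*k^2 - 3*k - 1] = -4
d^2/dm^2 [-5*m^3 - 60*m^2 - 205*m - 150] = -30*m - 120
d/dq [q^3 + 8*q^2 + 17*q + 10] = 3*q^2 + 16*q + 17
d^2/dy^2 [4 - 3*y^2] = -6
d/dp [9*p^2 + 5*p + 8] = 18*p + 5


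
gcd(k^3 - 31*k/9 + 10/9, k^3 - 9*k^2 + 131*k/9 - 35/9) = k^2 - 2*k + 5/9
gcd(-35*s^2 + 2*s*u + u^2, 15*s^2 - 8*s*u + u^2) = 5*s - u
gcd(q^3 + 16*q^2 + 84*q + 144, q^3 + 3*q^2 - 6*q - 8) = q + 4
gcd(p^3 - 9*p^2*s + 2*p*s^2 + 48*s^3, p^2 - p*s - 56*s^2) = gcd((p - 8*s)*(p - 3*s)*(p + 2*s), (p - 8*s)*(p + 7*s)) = p - 8*s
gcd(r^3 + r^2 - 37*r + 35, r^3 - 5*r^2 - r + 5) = r^2 - 6*r + 5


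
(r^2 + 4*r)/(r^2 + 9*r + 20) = r/(r + 5)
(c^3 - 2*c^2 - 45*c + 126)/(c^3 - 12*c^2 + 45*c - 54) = (c + 7)/(c - 3)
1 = 1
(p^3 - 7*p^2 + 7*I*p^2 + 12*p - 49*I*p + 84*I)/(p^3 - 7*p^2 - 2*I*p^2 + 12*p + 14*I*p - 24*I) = (p + 7*I)/(p - 2*I)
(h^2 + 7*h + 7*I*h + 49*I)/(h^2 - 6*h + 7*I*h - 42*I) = (h + 7)/(h - 6)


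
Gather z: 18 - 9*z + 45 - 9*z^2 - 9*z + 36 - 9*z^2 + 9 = -18*z^2 - 18*z + 108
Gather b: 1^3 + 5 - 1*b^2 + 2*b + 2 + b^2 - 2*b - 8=0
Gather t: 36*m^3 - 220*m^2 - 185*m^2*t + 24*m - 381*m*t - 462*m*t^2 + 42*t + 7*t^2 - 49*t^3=36*m^3 - 220*m^2 + 24*m - 49*t^3 + t^2*(7 - 462*m) + t*(-185*m^2 - 381*m + 42)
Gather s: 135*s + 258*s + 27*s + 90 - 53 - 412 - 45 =420*s - 420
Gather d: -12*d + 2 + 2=4 - 12*d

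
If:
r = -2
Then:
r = -2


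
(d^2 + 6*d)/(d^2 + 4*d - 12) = d/(d - 2)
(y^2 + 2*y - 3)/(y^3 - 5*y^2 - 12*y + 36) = (y - 1)/(y^2 - 8*y + 12)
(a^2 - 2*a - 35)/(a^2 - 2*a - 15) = (-a^2 + 2*a + 35)/(-a^2 + 2*a + 15)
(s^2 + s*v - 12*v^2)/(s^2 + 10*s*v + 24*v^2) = (s - 3*v)/(s + 6*v)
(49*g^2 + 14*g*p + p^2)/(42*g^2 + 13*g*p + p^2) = (7*g + p)/(6*g + p)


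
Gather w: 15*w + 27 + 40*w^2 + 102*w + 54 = 40*w^2 + 117*w + 81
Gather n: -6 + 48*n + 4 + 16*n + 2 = 64*n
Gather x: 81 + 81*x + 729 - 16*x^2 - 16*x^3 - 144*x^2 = -16*x^3 - 160*x^2 + 81*x + 810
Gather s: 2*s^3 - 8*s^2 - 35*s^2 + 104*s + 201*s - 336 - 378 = 2*s^3 - 43*s^2 + 305*s - 714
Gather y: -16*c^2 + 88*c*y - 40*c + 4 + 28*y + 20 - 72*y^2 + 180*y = -16*c^2 - 40*c - 72*y^2 + y*(88*c + 208) + 24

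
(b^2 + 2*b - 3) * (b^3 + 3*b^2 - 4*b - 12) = b^5 + 5*b^4 - b^3 - 29*b^2 - 12*b + 36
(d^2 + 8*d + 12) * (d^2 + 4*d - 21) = d^4 + 12*d^3 + 23*d^2 - 120*d - 252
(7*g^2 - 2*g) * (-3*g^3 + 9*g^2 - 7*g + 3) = -21*g^5 + 69*g^4 - 67*g^3 + 35*g^2 - 6*g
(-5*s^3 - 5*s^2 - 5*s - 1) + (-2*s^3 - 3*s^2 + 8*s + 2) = -7*s^3 - 8*s^2 + 3*s + 1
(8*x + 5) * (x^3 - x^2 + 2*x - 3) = 8*x^4 - 3*x^3 + 11*x^2 - 14*x - 15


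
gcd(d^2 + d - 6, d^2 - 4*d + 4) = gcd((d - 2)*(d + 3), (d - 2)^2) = d - 2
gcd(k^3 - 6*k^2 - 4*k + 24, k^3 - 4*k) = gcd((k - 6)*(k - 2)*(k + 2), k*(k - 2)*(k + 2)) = k^2 - 4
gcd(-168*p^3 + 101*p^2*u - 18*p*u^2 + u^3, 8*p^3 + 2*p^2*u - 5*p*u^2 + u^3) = 1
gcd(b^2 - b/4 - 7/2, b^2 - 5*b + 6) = b - 2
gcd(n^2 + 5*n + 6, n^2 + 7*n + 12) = n + 3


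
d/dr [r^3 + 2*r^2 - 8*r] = 3*r^2 + 4*r - 8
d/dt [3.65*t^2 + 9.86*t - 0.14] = 7.3*t + 9.86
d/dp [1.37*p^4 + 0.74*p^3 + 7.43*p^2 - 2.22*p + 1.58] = 5.48*p^3 + 2.22*p^2 + 14.86*p - 2.22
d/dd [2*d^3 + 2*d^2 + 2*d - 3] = 6*d^2 + 4*d + 2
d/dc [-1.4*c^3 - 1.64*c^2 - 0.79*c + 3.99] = -4.2*c^2 - 3.28*c - 0.79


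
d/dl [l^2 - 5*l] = 2*l - 5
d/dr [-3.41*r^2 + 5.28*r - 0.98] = 5.28 - 6.82*r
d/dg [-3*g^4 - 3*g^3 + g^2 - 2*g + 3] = -12*g^3 - 9*g^2 + 2*g - 2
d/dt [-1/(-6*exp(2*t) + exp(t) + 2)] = (1 - 12*exp(t))*exp(t)/(-6*exp(2*t) + exp(t) + 2)^2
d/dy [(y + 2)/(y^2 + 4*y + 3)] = (y^2 + 4*y - 2*(y + 2)^2 + 3)/(y^2 + 4*y + 3)^2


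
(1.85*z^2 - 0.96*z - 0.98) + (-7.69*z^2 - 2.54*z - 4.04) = -5.84*z^2 - 3.5*z - 5.02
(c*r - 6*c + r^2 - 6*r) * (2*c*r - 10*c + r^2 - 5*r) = 2*c^2*r^2 - 22*c^2*r + 60*c^2 + 3*c*r^3 - 33*c*r^2 + 90*c*r + r^4 - 11*r^3 + 30*r^2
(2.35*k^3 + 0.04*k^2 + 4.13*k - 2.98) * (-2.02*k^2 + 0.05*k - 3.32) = -4.747*k^5 + 0.0367*k^4 - 16.1426*k^3 + 6.0933*k^2 - 13.8606*k + 9.8936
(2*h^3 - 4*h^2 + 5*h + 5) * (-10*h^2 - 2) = -20*h^5 + 40*h^4 - 54*h^3 - 42*h^2 - 10*h - 10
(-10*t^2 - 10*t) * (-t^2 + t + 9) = 10*t^4 - 100*t^2 - 90*t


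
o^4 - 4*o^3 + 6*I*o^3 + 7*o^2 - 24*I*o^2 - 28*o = o*(o - 4)*(o - I)*(o + 7*I)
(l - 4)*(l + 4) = l^2 - 16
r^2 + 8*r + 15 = (r + 3)*(r + 5)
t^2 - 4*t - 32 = (t - 8)*(t + 4)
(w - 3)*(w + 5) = w^2 + 2*w - 15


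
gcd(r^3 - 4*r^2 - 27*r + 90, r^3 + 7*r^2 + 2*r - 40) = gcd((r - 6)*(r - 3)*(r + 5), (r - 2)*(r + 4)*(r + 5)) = r + 5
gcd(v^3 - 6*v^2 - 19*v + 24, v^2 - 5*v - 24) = v^2 - 5*v - 24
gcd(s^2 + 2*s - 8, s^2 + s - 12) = s + 4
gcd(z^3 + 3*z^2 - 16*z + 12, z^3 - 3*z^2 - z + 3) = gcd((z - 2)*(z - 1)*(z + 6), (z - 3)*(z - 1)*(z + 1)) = z - 1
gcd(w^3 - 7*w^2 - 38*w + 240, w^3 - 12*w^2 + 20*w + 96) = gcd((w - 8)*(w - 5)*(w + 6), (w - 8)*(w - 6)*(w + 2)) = w - 8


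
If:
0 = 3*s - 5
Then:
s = 5/3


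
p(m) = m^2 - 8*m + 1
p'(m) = 2*m - 8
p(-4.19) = 52.08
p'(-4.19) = -16.38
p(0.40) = -2.04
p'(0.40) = -7.20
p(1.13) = -6.76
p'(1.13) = -5.74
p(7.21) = -4.70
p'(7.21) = 6.42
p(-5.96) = 84.20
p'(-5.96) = -19.92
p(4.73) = -14.47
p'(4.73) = 1.46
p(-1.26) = 12.67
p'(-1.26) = -10.52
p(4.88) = -14.23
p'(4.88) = 1.76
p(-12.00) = 241.00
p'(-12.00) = -32.00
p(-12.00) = 241.00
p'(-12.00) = -32.00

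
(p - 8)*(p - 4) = p^2 - 12*p + 32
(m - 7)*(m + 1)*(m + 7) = m^3 + m^2 - 49*m - 49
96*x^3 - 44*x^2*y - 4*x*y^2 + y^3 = (-8*x + y)*(-2*x + y)*(6*x + y)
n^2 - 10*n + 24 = (n - 6)*(n - 4)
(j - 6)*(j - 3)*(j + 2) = j^3 - 7*j^2 + 36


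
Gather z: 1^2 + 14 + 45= 60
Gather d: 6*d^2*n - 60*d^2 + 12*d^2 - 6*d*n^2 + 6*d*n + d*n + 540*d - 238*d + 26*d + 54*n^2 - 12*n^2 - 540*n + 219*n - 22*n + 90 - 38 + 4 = d^2*(6*n - 48) + d*(-6*n^2 + 7*n + 328) + 42*n^2 - 343*n + 56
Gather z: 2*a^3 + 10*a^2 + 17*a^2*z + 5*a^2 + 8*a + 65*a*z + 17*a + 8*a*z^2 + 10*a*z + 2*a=2*a^3 + 15*a^2 + 8*a*z^2 + 27*a + z*(17*a^2 + 75*a)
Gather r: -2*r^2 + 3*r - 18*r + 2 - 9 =-2*r^2 - 15*r - 7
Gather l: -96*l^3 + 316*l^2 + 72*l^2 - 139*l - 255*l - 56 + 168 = -96*l^3 + 388*l^2 - 394*l + 112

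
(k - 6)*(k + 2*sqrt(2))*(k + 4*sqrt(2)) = k^3 - 6*k^2 + 6*sqrt(2)*k^2 - 36*sqrt(2)*k + 16*k - 96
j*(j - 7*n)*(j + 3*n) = j^3 - 4*j^2*n - 21*j*n^2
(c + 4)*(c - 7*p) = c^2 - 7*c*p + 4*c - 28*p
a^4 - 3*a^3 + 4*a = a*(a - 2)^2*(a + 1)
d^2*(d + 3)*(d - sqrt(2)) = d^4 - sqrt(2)*d^3 + 3*d^3 - 3*sqrt(2)*d^2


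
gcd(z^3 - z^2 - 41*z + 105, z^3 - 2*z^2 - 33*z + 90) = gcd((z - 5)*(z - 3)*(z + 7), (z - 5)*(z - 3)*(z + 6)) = z^2 - 8*z + 15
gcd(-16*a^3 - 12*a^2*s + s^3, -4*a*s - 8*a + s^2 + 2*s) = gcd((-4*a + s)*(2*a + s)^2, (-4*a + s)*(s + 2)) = -4*a + s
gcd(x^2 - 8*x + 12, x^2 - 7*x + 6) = x - 6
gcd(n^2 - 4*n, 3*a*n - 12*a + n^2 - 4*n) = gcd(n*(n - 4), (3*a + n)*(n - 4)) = n - 4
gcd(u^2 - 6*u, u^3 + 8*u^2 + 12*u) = u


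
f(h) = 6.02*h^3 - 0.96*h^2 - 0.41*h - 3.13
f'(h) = 18.06*h^2 - 1.92*h - 0.41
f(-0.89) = -7.77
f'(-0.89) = 15.60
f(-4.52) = -576.81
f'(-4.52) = 377.24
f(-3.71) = -322.23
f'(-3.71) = 255.29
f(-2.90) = -156.84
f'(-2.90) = 157.04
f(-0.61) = -4.60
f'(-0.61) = 7.48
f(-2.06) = -58.98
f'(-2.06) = 80.18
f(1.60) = 18.41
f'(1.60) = 42.75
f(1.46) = 12.96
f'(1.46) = 35.28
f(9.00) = 4304.00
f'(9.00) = 1445.17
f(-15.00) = -20530.48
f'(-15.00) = 4091.89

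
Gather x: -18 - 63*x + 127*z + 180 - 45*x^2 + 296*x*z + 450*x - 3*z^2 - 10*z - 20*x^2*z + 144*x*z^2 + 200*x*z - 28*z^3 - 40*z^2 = x^2*(-20*z - 45) + x*(144*z^2 + 496*z + 387) - 28*z^3 - 43*z^2 + 117*z + 162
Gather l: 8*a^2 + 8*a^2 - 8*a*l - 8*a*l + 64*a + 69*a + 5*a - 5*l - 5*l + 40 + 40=16*a^2 + 138*a + l*(-16*a - 10) + 80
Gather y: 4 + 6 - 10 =0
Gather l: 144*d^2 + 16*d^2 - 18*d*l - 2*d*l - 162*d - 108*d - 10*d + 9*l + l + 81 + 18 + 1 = 160*d^2 - 280*d + l*(10 - 20*d) + 100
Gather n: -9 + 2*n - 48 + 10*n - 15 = 12*n - 72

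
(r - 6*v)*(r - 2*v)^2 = r^3 - 10*r^2*v + 28*r*v^2 - 24*v^3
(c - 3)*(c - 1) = c^2 - 4*c + 3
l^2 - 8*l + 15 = (l - 5)*(l - 3)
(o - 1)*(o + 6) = o^2 + 5*o - 6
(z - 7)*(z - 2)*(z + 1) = z^3 - 8*z^2 + 5*z + 14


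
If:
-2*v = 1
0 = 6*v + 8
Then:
No Solution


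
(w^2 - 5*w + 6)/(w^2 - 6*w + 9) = (w - 2)/(w - 3)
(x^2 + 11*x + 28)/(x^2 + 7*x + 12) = (x + 7)/(x + 3)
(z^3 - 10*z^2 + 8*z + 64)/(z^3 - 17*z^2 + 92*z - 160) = (z + 2)/(z - 5)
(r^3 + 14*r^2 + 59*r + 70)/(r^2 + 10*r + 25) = (r^2 + 9*r + 14)/(r + 5)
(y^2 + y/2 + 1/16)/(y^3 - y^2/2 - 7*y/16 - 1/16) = 1/(y - 1)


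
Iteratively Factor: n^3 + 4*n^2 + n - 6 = (n + 3)*(n^2 + n - 2) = (n - 1)*(n + 3)*(n + 2)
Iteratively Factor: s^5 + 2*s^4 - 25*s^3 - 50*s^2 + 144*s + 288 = (s - 3)*(s^4 + 5*s^3 - 10*s^2 - 80*s - 96) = (s - 3)*(s + 2)*(s^3 + 3*s^2 - 16*s - 48) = (s - 3)*(s + 2)*(s + 4)*(s^2 - s - 12) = (s - 3)*(s + 2)*(s + 3)*(s + 4)*(s - 4)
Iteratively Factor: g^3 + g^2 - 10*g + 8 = (g - 1)*(g^2 + 2*g - 8) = (g - 2)*(g - 1)*(g + 4)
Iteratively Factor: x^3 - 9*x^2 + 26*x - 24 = (x - 3)*(x^2 - 6*x + 8) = (x - 3)*(x - 2)*(x - 4)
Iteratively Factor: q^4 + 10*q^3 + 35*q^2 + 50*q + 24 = (q + 4)*(q^3 + 6*q^2 + 11*q + 6) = (q + 1)*(q + 4)*(q^2 + 5*q + 6) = (q + 1)*(q + 2)*(q + 4)*(q + 3)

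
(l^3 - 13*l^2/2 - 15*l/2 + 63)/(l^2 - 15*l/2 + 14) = (l^2 - 3*l - 18)/(l - 4)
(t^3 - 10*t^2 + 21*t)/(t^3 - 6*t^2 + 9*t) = (t - 7)/(t - 3)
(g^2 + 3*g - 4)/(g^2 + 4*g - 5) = (g + 4)/(g + 5)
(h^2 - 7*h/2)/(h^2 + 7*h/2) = (2*h - 7)/(2*h + 7)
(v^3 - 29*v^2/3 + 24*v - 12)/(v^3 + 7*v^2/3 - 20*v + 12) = (v - 6)/(v + 6)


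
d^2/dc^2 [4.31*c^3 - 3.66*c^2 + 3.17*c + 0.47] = 25.86*c - 7.32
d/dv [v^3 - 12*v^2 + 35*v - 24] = 3*v^2 - 24*v + 35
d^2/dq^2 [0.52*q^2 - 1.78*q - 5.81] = 1.04000000000000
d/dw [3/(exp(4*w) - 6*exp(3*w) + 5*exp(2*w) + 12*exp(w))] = 6*(-2*exp(3*w) + 9*exp(2*w) - 5*exp(w) - 6)*exp(-w)/(exp(3*w) - 6*exp(2*w) + 5*exp(w) + 12)^2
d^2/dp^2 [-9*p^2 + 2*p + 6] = -18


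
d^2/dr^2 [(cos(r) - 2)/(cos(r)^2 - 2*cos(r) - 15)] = (9*sin(r)^4*cos(r) - 6*sin(r)^4 + 158*sin(r)^2 + 491*cos(r)/2 + 27*cos(3*r) - cos(5*r)/2 - 16)/(sin(r)^2 + 2*cos(r) + 14)^3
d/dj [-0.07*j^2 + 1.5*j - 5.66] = 1.5 - 0.14*j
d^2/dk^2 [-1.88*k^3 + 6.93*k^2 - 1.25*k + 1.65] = 13.86 - 11.28*k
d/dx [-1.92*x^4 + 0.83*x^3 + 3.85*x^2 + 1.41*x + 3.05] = -7.68*x^3 + 2.49*x^2 + 7.7*x + 1.41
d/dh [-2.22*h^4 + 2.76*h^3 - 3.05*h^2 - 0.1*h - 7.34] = -8.88*h^3 + 8.28*h^2 - 6.1*h - 0.1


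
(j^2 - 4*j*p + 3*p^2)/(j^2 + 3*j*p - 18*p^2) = (j - p)/(j + 6*p)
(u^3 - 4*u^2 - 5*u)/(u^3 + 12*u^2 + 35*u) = (u^2 - 4*u - 5)/(u^2 + 12*u + 35)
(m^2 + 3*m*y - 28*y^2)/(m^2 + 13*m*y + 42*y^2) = (m - 4*y)/(m + 6*y)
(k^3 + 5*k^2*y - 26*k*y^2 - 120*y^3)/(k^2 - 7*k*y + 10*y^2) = (-k^2 - 10*k*y - 24*y^2)/(-k + 2*y)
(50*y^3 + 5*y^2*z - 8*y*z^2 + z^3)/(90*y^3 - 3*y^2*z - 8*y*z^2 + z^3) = (10*y^2 + 3*y*z - z^2)/(18*y^2 + 3*y*z - z^2)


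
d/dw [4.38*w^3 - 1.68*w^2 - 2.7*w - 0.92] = 13.14*w^2 - 3.36*w - 2.7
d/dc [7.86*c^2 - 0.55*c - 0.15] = 15.72*c - 0.55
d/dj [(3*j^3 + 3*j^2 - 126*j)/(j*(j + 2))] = 3*(j^2 + 4*j + 44)/(j^2 + 4*j + 4)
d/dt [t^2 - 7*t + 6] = 2*t - 7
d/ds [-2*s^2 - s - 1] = -4*s - 1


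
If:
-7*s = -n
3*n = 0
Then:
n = 0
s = 0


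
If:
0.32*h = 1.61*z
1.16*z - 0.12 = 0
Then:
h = 0.52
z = 0.10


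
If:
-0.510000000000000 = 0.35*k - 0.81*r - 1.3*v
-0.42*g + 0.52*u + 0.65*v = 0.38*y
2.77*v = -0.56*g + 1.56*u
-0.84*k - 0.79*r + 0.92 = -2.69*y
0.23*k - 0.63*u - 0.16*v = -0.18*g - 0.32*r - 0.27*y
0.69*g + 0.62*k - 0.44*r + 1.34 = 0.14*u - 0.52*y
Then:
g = -0.35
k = -1.09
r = 0.46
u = -0.45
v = -0.18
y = -0.55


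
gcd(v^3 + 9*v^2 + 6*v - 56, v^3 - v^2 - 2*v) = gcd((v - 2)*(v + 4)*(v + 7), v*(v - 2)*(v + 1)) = v - 2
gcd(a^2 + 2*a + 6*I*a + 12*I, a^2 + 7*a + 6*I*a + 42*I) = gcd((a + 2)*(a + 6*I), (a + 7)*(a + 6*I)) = a + 6*I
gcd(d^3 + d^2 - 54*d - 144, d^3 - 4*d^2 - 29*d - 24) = d^2 - 5*d - 24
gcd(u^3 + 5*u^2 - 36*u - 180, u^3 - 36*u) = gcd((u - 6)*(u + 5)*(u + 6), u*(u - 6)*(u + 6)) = u^2 - 36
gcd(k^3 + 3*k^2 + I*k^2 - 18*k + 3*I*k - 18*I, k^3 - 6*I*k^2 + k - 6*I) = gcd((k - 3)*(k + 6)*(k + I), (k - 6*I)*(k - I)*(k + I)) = k + I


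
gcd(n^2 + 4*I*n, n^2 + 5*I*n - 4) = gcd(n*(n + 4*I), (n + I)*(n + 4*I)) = n + 4*I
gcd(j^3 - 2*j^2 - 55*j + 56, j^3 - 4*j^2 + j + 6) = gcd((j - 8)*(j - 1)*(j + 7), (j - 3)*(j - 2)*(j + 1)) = 1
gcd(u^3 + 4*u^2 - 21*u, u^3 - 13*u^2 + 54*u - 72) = u - 3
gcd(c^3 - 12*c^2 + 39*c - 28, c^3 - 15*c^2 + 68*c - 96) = c - 4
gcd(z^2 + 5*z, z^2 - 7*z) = z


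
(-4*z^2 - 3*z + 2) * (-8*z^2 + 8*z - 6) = 32*z^4 - 8*z^3 - 16*z^2 + 34*z - 12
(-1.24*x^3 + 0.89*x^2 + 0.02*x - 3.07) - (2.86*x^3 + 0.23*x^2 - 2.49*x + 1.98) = -4.1*x^3 + 0.66*x^2 + 2.51*x - 5.05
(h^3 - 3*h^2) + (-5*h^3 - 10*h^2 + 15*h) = -4*h^3 - 13*h^2 + 15*h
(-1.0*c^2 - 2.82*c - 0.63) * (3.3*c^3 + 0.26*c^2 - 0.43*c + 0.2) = -3.3*c^5 - 9.566*c^4 - 2.3822*c^3 + 0.8488*c^2 - 0.2931*c - 0.126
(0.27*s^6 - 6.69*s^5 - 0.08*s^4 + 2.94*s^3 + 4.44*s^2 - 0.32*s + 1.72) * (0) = 0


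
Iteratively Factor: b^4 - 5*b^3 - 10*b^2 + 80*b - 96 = (b + 4)*(b^3 - 9*b^2 + 26*b - 24) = (b - 3)*(b + 4)*(b^2 - 6*b + 8) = (b - 4)*(b - 3)*(b + 4)*(b - 2)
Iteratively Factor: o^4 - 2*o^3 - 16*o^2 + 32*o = (o - 4)*(o^3 + 2*o^2 - 8*o) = o*(o - 4)*(o^2 + 2*o - 8) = o*(o - 4)*(o + 4)*(o - 2)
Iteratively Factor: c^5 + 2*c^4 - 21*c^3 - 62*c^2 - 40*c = (c + 2)*(c^4 - 21*c^2 - 20*c) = c*(c + 2)*(c^3 - 21*c - 20) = c*(c - 5)*(c + 2)*(c^2 + 5*c + 4) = c*(c - 5)*(c + 1)*(c + 2)*(c + 4)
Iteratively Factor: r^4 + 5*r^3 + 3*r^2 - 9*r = (r + 3)*(r^3 + 2*r^2 - 3*r) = (r + 3)^2*(r^2 - r) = (r - 1)*(r + 3)^2*(r)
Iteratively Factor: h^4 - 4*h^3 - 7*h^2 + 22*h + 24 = (h + 1)*(h^3 - 5*h^2 - 2*h + 24) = (h + 1)*(h + 2)*(h^2 - 7*h + 12) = (h - 4)*(h + 1)*(h + 2)*(h - 3)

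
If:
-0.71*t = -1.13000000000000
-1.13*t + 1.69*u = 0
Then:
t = 1.59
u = 1.06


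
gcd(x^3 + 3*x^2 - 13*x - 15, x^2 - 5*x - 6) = x + 1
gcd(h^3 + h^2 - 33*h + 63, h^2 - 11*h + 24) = h - 3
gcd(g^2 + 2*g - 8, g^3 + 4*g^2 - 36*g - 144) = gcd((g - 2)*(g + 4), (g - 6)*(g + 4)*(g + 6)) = g + 4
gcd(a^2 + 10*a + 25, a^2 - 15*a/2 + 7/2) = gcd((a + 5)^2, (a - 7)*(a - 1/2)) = 1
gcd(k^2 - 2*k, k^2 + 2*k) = k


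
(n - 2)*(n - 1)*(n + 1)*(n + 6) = n^4 + 4*n^3 - 13*n^2 - 4*n + 12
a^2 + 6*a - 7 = (a - 1)*(a + 7)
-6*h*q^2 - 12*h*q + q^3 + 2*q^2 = q*(-6*h + q)*(q + 2)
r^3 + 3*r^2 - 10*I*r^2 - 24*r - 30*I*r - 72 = (r + 3)*(r - 6*I)*(r - 4*I)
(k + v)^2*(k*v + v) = k^3*v + 2*k^2*v^2 + k^2*v + k*v^3 + 2*k*v^2 + v^3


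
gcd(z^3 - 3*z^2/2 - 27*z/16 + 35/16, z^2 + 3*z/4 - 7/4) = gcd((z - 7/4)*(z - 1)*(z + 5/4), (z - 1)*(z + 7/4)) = z - 1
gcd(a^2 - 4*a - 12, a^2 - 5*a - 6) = a - 6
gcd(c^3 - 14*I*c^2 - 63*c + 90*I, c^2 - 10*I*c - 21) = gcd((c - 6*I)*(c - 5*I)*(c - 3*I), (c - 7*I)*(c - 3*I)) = c - 3*I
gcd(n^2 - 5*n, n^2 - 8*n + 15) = n - 5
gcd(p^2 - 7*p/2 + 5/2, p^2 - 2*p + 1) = p - 1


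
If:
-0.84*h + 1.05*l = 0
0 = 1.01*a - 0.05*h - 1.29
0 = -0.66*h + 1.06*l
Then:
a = 1.28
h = 0.00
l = 0.00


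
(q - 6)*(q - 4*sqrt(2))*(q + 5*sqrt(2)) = q^3 - 6*q^2 + sqrt(2)*q^2 - 40*q - 6*sqrt(2)*q + 240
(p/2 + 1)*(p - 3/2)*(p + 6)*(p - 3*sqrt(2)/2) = p^4/2 - 3*sqrt(2)*p^3/4 + 13*p^3/4 - 39*sqrt(2)*p^2/8 - 9*p + 27*sqrt(2)/2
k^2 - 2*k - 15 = (k - 5)*(k + 3)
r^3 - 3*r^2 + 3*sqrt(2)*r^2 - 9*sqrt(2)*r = r*(r - 3)*(r + 3*sqrt(2))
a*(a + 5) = a^2 + 5*a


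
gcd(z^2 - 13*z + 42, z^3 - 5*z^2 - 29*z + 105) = z - 7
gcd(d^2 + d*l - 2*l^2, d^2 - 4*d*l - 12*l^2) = d + 2*l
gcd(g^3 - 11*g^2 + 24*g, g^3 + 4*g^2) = g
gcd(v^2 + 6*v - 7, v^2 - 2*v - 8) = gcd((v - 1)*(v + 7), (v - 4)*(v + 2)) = 1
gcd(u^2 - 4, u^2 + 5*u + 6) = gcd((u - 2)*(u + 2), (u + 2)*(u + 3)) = u + 2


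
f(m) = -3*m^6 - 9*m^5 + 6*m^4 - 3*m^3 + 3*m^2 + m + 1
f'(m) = -18*m^5 - 45*m^4 + 24*m^3 - 9*m^2 + 6*m + 1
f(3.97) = -19265.87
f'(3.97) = -27544.69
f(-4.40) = -4367.39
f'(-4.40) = 10574.43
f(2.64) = -1909.00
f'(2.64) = -4098.48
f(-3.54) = 209.79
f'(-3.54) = 1742.10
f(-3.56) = 173.90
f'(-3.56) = 1847.38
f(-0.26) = 1.03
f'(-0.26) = -1.77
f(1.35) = -38.15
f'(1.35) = -178.43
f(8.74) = -1762919.77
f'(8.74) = -1165161.42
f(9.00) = -2088332.00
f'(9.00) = -1341305.00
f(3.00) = -3938.00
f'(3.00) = -7433.00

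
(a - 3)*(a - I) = a^2 - 3*a - I*a + 3*I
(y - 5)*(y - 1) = y^2 - 6*y + 5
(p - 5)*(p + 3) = p^2 - 2*p - 15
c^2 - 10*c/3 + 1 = (c - 3)*(c - 1/3)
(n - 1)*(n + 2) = n^2 + n - 2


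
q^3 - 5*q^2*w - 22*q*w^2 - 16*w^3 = (q - 8*w)*(q + w)*(q + 2*w)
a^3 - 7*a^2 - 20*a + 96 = (a - 8)*(a - 3)*(a + 4)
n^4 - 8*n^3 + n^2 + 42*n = n*(n - 7)*(n - 3)*(n + 2)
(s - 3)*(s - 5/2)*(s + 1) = s^3 - 9*s^2/2 + 2*s + 15/2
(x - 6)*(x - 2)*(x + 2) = x^3 - 6*x^2 - 4*x + 24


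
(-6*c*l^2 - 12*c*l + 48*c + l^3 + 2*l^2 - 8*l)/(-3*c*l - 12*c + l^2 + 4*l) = (6*c*l - 12*c - l^2 + 2*l)/(3*c - l)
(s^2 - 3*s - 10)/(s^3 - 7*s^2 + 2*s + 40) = 1/(s - 4)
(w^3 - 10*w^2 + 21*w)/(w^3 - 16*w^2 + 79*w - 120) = w*(w - 7)/(w^2 - 13*w + 40)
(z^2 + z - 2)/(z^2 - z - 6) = (z - 1)/(z - 3)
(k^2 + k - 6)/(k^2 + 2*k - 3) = (k - 2)/(k - 1)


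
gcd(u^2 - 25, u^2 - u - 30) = u + 5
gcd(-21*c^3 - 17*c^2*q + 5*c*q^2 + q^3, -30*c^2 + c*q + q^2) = 1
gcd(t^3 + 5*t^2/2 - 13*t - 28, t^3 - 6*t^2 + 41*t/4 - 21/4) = t - 7/2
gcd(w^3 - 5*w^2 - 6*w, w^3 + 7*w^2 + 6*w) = w^2 + w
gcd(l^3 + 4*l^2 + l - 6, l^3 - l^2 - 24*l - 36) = l^2 + 5*l + 6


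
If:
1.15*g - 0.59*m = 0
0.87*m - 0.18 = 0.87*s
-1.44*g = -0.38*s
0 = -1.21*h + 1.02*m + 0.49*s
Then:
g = -0.11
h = -0.36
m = -0.22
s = -0.43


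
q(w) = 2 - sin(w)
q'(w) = -cos(w)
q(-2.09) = 2.87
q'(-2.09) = 0.50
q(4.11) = 2.82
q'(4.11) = 0.57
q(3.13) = 1.99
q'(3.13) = 1.00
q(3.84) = 2.64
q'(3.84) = 0.77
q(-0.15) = 2.15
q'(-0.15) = -0.99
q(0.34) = 1.67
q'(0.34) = -0.94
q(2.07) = 1.12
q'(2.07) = 0.48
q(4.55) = 2.99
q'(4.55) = 0.16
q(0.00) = 2.00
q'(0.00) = -1.00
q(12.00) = 2.54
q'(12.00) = -0.84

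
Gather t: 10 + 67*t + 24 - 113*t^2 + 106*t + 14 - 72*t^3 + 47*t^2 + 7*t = -72*t^3 - 66*t^2 + 180*t + 48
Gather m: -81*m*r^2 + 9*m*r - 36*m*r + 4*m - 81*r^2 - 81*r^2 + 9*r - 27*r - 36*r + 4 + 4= m*(-81*r^2 - 27*r + 4) - 162*r^2 - 54*r + 8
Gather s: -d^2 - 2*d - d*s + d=-d^2 - d*s - d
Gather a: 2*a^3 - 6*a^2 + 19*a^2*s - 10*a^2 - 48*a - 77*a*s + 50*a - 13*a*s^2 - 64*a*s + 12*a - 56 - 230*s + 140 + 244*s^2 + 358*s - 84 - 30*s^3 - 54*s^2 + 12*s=2*a^3 + a^2*(19*s - 16) + a*(-13*s^2 - 141*s + 14) - 30*s^3 + 190*s^2 + 140*s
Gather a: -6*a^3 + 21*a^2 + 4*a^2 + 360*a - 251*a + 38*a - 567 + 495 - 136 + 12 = -6*a^3 + 25*a^2 + 147*a - 196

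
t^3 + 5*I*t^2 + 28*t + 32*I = (t - 4*I)*(t + I)*(t + 8*I)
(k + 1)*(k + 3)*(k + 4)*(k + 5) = k^4 + 13*k^3 + 59*k^2 + 107*k + 60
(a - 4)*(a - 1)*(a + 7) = a^3 + 2*a^2 - 31*a + 28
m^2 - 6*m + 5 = (m - 5)*(m - 1)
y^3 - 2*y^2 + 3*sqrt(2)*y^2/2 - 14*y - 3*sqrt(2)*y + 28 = (y - 2)*(y - 2*sqrt(2))*(y + 7*sqrt(2)/2)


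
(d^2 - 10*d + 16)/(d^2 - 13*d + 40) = (d - 2)/(d - 5)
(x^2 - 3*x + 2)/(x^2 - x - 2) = (x - 1)/(x + 1)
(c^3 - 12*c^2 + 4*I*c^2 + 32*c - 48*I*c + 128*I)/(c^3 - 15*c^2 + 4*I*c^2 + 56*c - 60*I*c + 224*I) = (c - 4)/(c - 7)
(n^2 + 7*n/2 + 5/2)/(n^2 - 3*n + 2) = (2*n^2 + 7*n + 5)/(2*(n^2 - 3*n + 2))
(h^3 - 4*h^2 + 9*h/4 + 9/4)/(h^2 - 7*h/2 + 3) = (2*h^2 - 5*h - 3)/(2*(h - 2))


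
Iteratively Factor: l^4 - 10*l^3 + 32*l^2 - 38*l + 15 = (l - 1)*(l^3 - 9*l^2 + 23*l - 15) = (l - 3)*(l - 1)*(l^2 - 6*l + 5) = (l - 3)*(l - 1)^2*(l - 5)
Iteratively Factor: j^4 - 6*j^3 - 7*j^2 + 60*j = (j - 5)*(j^3 - j^2 - 12*j) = j*(j - 5)*(j^2 - j - 12) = j*(j - 5)*(j + 3)*(j - 4)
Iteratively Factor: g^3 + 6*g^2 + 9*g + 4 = (g + 1)*(g^2 + 5*g + 4) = (g + 1)*(g + 4)*(g + 1)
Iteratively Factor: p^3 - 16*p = (p - 4)*(p^2 + 4*p) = (p - 4)*(p + 4)*(p)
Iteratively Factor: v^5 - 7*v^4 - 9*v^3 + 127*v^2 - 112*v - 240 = (v + 1)*(v^4 - 8*v^3 - v^2 + 128*v - 240) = (v + 1)*(v + 4)*(v^3 - 12*v^2 + 47*v - 60) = (v - 4)*(v + 1)*(v + 4)*(v^2 - 8*v + 15) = (v - 5)*(v - 4)*(v + 1)*(v + 4)*(v - 3)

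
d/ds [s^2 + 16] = 2*s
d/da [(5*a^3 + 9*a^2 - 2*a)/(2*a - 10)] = (5*a^3 - 33*a^2 - 45*a + 5)/(a^2 - 10*a + 25)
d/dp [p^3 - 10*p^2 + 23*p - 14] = 3*p^2 - 20*p + 23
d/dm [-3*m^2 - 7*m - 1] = -6*m - 7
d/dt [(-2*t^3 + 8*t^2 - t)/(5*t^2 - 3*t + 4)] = (-10*t^4 + 12*t^3 - 43*t^2 + 64*t - 4)/(25*t^4 - 30*t^3 + 49*t^2 - 24*t + 16)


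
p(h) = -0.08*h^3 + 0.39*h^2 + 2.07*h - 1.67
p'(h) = -0.24*h^2 + 0.78*h + 2.07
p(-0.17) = -2.01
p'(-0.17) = 1.93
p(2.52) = 4.74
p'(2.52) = 2.51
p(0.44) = -0.69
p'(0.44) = 2.37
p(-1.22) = -3.47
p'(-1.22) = 0.76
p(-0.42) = -2.46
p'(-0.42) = 1.70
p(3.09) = 6.09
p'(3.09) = 2.19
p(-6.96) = 29.79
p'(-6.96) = -14.98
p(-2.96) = -2.31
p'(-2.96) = -2.34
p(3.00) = 5.89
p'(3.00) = 2.25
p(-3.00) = -2.21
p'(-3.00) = -2.43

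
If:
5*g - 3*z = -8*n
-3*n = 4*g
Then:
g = -9*z/17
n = 12*z/17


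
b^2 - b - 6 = (b - 3)*(b + 2)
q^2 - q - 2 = (q - 2)*(q + 1)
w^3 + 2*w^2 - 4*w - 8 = (w - 2)*(w + 2)^2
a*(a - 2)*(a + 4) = a^3 + 2*a^2 - 8*a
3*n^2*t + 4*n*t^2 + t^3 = t*(n + t)*(3*n + t)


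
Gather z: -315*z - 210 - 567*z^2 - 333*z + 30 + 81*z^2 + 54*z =-486*z^2 - 594*z - 180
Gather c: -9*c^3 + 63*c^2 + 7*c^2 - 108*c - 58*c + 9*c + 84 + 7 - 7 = -9*c^3 + 70*c^2 - 157*c + 84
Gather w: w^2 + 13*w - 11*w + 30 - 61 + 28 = w^2 + 2*w - 3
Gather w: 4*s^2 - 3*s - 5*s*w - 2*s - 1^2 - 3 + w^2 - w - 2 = 4*s^2 - 5*s + w^2 + w*(-5*s - 1) - 6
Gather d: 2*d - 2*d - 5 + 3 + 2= 0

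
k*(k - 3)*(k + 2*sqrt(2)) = k^3 - 3*k^2 + 2*sqrt(2)*k^2 - 6*sqrt(2)*k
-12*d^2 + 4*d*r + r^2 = (-2*d + r)*(6*d + r)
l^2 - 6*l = l*(l - 6)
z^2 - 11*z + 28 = (z - 7)*(z - 4)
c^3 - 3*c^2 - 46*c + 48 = (c - 8)*(c - 1)*(c + 6)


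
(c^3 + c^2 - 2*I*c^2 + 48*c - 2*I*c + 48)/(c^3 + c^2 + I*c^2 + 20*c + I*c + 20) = (c^2 - 2*I*c + 48)/(c^2 + I*c + 20)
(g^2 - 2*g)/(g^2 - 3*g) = (g - 2)/(g - 3)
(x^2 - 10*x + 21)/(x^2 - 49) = (x - 3)/(x + 7)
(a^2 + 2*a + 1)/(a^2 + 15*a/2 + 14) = 2*(a^2 + 2*a + 1)/(2*a^2 + 15*a + 28)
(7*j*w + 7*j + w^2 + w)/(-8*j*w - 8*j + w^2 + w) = (7*j + w)/(-8*j + w)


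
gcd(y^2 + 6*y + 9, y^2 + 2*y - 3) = y + 3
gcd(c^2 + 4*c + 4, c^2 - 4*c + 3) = 1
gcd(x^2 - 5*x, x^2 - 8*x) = x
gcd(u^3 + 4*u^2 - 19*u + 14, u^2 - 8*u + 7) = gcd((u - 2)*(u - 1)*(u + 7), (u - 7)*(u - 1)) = u - 1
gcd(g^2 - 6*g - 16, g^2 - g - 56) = g - 8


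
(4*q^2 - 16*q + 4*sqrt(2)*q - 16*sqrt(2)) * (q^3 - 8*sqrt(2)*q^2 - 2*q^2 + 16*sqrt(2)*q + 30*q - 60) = 4*q^5 - 28*sqrt(2)*q^4 - 24*q^4 + 88*q^3 + 168*sqrt(2)*q^3 - 336*q^2 - 104*sqrt(2)*q^2 - 720*sqrt(2)*q + 448*q + 960*sqrt(2)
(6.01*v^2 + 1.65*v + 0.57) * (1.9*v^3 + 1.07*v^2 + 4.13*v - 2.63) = 11.419*v^5 + 9.5657*v^4 + 27.6698*v^3 - 8.3819*v^2 - 1.9854*v - 1.4991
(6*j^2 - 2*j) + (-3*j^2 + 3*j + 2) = 3*j^2 + j + 2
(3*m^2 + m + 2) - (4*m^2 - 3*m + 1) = -m^2 + 4*m + 1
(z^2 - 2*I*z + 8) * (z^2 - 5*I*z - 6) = z^4 - 7*I*z^3 - 8*z^2 - 28*I*z - 48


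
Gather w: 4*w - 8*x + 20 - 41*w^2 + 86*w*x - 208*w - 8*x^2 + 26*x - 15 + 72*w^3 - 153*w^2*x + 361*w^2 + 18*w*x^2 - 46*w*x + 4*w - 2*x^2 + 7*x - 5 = 72*w^3 + w^2*(320 - 153*x) + w*(18*x^2 + 40*x - 200) - 10*x^2 + 25*x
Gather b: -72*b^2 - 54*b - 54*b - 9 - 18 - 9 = -72*b^2 - 108*b - 36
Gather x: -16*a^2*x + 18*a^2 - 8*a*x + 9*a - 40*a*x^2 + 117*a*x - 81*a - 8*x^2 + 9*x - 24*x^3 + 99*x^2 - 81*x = 18*a^2 - 72*a - 24*x^3 + x^2*(91 - 40*a) + x*(-16*a^2 + 109*a - 72)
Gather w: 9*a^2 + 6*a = 9*a^2 + 6*a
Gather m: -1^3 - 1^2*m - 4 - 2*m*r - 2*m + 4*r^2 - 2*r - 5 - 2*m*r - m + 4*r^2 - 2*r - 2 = m*(-4*r - 4) + 8*r^2 - 4*r - 12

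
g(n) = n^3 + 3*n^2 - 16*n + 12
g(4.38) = 83.50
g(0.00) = 12.00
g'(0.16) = -14.96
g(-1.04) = 30.76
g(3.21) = 24.63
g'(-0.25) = -17.31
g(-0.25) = 16.17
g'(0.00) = -16.00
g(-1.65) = 42.08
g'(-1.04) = -19.00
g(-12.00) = -1092.00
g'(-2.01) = -15.94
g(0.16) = 9.52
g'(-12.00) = 344.00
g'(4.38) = 67.83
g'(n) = 3*n^2 + 6*n - 16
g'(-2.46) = -12.61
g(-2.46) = 54.63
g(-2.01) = 48.16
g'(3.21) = 34.17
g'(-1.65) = -17.73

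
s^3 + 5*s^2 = s^2*(s + 5)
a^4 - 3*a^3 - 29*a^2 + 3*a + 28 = (a - 7)*(a - 1)*(a + 1)*(a + 4)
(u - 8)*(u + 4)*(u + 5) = u^3 + u^2 - 52*u - 160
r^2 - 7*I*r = r*(r - 7*I)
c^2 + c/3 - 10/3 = (c - 5/3)*(c + 2)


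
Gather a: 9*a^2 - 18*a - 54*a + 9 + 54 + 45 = 9*a^2 - 72*a + 108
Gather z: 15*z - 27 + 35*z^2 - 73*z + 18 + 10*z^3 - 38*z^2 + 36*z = 10*z^3 - 3*z^2 - 22*z - 9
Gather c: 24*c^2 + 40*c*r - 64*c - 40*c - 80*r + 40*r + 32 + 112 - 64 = 24*c^2 + c*(40*r - 104) - 40*r + 80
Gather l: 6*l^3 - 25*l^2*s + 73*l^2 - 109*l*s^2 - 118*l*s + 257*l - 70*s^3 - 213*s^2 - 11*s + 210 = 6*l^3 + l^2*(73 - 25*s) + l*(-109*s^2 - 118*s + 257) - 70*s^3 - 213*s^2 - 11*s + 210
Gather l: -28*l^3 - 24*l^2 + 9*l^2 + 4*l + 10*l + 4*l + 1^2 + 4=-28*l^3 - 15*l^2 + 18*l + 5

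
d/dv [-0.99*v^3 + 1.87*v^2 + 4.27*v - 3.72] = -2.97*v^2 + 3.74*v + 4.27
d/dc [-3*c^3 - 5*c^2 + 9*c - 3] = -9*c^2 - 10*c + 9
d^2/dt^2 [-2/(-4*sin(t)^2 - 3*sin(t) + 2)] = 2*(-64*sin(t)^4 - 36*sin(t)^3 + 55*sin(t)^2 + 66*sin(t) + 34)/(3*sin(t) - 2*cos(2*t))^3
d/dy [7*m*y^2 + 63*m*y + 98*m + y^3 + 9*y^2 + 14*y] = 14*m*y + 63*m + 3*y^2 + 18*y + 14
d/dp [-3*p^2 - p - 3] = -6*p - 1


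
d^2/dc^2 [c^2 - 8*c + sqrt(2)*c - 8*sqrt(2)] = 2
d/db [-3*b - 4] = -3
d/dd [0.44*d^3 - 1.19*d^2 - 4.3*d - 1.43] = 1.32*d^2 - 2.38*d - 4.3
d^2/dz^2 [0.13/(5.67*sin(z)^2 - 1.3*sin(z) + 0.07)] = (-16.717428*sin(z)^4 + 2.87469*sin(z)^3 + 25.06283*sin(z)^2 - 5.76121*sin(z) + 0.336206)/(5.67*sin(z)^2 - 1.3*sin(z) + 0.07)^3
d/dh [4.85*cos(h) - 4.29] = -4.85*sin(h)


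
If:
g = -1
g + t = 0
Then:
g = -1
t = 1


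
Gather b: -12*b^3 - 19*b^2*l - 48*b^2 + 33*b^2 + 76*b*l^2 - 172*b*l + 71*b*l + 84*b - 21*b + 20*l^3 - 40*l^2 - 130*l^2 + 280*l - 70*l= -12*b^3 + b^2*(-19*l - 15) + b*(76*l^2 - 101*l + 63) + 20*l^3 - 170*l^2 + 210*l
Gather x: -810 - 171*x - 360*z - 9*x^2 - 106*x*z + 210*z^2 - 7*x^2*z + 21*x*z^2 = x^2*(-7*z - 9) + x*(21*z^2 - 106*z - 171) + 210*z^2 - 360*z - 810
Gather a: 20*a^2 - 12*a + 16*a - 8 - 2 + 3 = 20*a^2 + 4*a - 7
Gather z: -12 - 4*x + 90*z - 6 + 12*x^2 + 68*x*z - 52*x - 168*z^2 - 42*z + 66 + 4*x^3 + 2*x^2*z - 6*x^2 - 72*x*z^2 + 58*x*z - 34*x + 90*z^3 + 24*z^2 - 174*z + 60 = 4*x^3 + 6*x^2 - 90*x + 90*z^3 + z^2*(-72*x - 144) + z*(2*x^2 + 126*x - 126) + 108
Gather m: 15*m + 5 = 15*m + 5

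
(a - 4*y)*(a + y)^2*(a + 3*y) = a^4 + a^3*y - 13*a^2*y^2 - 25*a*y^3 - 12*y^4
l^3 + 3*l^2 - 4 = (l - 1)*(l + 2)^2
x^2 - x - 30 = (x - 6)*(x + 5)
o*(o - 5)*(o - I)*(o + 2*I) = o^4 - 5*o^3 + I*o^3 + 2*o^2 - 5*I*o^2 - 10*o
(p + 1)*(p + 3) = p^2 + 4*p + 3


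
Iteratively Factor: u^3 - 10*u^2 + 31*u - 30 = (u - 3)*(u^2 - 7*u + 10) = (u - 3)*(u - 2)*(u - 5)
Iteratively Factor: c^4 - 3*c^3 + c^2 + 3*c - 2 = (c - 2)*(c^3 - c^2 - c + 1) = (c - 2)*(c - 1)*(c^2 - 1) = (c - 2)*(c - 1)^2*(c + 1)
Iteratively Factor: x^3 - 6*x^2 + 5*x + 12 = (x - 3)*(x^2 - 3*x - 4) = (x - 3)*(x + 1)*(x - 4)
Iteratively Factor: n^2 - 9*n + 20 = (n - 4)*(n - 5)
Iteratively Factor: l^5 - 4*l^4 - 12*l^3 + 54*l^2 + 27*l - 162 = (l - 3)*(l^4 - l^3 - 15*l^2 + 9*l + 54) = (l - 3)*(l + 3)*(l^3 - 4*l^2 - 3*l + 18) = (l - 3)^2*(l + 3)*(l^2 - l - 6) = (l - 3)^3*(l + 3)*(l + 2)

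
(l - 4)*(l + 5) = l^2 + l - 20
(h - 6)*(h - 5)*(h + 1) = h^3 - 10*h^2 + 19*h + 30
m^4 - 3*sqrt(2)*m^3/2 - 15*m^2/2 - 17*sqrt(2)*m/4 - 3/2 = (m - 3*sqrt(2))*(m + sqrt(2)/2)^3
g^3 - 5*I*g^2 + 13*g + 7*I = (g - 7*I)*(g + I)^2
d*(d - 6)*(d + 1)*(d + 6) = d^4 + d^3 - 36*d^2 - 36*d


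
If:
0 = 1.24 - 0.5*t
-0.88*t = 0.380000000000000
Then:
No Solution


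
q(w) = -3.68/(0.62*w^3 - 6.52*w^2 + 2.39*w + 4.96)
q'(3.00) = -0.08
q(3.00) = 0.12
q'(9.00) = 0.05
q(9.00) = 0.07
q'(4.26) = -0.02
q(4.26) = 0.07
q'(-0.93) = 5.13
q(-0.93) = 1.08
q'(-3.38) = 0.02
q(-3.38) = 0.04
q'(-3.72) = 0.02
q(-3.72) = 0.03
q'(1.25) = -38.24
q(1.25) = 3.58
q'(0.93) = -7.17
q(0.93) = -1.80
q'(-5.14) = 0.01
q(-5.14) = 0.01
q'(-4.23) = 0.01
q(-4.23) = 0.02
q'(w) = -3.68*(-1.86*w^2 + 13.04*w - 2.39)/(0.62*w^3 - 6.52*w^2 + 2.39*w + 4.96)^2 = (6.8448*w^2 - 47.9872*w + 8.7952)/(0.62*w^3 - 6.52*w^2 + 2.39*w + 4.96)^2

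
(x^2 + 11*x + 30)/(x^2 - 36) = (x + 5)/(x - 6)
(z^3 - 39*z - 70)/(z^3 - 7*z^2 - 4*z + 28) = (z + 5)/(z - 2)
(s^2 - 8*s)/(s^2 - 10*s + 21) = s*(s - 8)/(s^2 - 10*s + 21)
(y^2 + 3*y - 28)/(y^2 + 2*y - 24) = (y + 7)/(y + 6)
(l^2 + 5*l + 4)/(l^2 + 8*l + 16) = (l + 1)/(l + 4)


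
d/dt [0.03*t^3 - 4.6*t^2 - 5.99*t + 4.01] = 0.09*t^2 - 9.2*t - 5.99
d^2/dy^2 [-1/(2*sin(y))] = (sin(y)^2 - 2)/(2*sin(y)^3)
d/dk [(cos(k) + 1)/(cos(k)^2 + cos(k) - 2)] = (cos(k)^2 + 2*cos(k) + 3)*sin(k)/(cos(k)^2 + cos(k) - 2)^2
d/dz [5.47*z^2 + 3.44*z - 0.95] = 10.94*z + 3.44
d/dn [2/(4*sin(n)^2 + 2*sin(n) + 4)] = -(4*sin(n) + 1)*cos(n)/(sin(n) - cos(2*n) + 3)^2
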